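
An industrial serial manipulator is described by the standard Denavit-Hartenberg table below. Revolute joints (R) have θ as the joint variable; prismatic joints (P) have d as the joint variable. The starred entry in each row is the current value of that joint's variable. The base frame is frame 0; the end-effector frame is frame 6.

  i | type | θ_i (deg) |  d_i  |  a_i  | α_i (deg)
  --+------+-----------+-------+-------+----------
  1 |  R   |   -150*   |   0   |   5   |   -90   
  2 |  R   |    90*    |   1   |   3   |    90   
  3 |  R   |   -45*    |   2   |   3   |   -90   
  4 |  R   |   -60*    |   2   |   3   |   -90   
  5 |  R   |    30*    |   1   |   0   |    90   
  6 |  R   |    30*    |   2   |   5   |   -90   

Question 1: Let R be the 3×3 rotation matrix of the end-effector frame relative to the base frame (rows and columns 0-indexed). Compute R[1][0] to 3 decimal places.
0.560

End-effector x-axis (col 0 of R) = (-0.7848,0.5602,-0.2652)
R[1][0] = 0.5602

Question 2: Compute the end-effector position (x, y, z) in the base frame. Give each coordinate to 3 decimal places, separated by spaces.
-12.807 -1.740 -11.113

after link 1: o_1 = (-4.3301, -2.5000, 0.0000)
after link 2: o_2 = (-3.8301, -3.3660, -3.0000)
after link 3: o_3 = (-6.6228, -2.5289, -5.1213)
after link 4: o_4 = (-8.6961, -4.1341, -7.5962)
after link 5: o_5 = (-8.5692, -3.3538, -8.2086)
after link 6: o_6 = (-12.8075, -1.7402, -11.1127)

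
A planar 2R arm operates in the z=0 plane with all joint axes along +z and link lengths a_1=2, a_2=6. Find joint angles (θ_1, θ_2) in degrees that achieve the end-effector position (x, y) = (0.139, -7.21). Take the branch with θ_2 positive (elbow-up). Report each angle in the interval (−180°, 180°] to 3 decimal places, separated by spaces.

-134.990 59.991

cos θ_2 = (52.0034−2²−6²)/(2·2·6) = 0.5001; θ_2 = 59.9906° (elbow-up)
β = atan2(-7.2100,0.1390) = -88.8955°; ψ = atan2(5.1957,5.0009) = 46.0945°
θ_1 = β − ψ = -134.9900°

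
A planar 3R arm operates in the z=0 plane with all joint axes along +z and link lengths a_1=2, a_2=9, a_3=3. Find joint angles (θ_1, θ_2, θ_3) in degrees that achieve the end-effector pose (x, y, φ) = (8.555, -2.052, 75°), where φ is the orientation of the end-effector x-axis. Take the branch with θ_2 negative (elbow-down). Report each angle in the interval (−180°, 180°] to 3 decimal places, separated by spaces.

wrist centre = target − a_3·(cos φ, sin φ) = (7.7785, -4.9498)
cos θ_2 = (85.0060−2²−9²)/(2·2·9) = 0.0002; θ_2 = -89.9904° (elbow-down)
β = atan2(-4.9498,7.7785) = -32.4701°; ψ = atan2(-9.0000,2.0015) = -77.4621°
θ_1 = β − ψ = 44.9919°
θ_3 = φ − θ_1 − θ_2 = 119.9985° (wrapped to (-180°,180°])

44.992 -89.990 119.998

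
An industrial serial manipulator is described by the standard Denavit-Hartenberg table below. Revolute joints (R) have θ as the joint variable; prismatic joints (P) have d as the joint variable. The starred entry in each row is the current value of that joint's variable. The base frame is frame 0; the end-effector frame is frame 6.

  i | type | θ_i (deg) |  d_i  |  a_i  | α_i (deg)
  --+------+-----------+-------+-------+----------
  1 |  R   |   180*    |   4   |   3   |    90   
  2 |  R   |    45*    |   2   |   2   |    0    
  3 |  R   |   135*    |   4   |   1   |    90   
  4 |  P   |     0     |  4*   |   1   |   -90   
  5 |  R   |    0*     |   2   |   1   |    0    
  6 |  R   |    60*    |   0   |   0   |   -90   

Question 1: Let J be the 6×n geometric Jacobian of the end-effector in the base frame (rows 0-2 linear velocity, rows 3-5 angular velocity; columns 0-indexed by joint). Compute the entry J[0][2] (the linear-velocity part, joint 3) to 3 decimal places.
4.000

axis z_2 = (0.0000,1.0000,0.0000); lever o_n−o_2 = (3.0000,6.0000,4.0000)
cross product → J_v[:, 2] = (4.0000,-0.0000,-3.0000)
J_ω[:, 2] = z_2
entry J[0][2] = 4.0000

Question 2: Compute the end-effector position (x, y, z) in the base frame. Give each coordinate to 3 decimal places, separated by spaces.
-1.414 8.000 9.414

after link 1: o_1 = (-3.0000, 0.0000, 4.0000)
after link 2: o_2 = (-4.4142, 2.0000, 5.4142)
after link 3: o_3 = (-3.4142, 6.0000, 5.4142)
after link 4: o_4 = (-2.4142, 6.0000, 9.4142)
after link 5: o_5 = (-1.4142, 8.0000, 9.4142)
after link 6: o_6 = (-1.4142, 8.0000, 9.4142)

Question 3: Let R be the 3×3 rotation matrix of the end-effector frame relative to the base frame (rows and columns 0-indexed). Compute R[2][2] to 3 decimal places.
-0.500

End-effector z-axis (col 2 of R) = (-0.8660,0.0000,-0.5000)
R[2][2] = -0.5000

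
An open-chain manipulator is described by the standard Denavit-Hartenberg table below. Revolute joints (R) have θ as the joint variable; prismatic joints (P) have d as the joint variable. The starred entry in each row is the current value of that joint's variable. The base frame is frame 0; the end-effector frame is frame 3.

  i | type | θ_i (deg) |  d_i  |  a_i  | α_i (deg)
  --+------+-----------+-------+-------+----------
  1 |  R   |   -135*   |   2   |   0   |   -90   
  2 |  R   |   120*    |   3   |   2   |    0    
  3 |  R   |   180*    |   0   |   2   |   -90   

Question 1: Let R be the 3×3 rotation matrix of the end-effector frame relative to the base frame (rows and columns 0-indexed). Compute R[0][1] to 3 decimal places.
End-effector y-axis (col 1 of R) = (-0.7071,0.7071,-0.0000)
R[0][1] = -0.7071

-0.707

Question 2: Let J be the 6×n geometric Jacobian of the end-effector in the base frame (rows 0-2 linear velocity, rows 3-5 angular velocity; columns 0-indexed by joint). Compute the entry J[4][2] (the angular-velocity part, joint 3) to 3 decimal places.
axis z_2 = (0.7071,-0.7071,0.0000); lever o_n−o_2 = (-0.7071,-0.7071,1.7321)
cross product → J_v[:, 2] = (-1.2247,-1.2247,-1.0000)
J_ω[:, 2] = z_2
entry J[4][2] = -0.7071

-0.707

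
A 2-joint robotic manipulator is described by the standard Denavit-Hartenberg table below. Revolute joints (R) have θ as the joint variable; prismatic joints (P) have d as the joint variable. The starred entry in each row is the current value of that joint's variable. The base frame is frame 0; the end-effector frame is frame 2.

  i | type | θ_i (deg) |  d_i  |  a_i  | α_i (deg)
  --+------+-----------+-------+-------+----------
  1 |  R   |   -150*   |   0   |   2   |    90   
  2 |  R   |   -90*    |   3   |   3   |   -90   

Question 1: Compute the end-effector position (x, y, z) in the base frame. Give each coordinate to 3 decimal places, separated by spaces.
after link 1: o_1 = (-1.7321, -1.0000, 0.0000)
after link 2: o_2 = (-3.2321, 1.5981, -3.0000)

-3.232 1.598 -3.000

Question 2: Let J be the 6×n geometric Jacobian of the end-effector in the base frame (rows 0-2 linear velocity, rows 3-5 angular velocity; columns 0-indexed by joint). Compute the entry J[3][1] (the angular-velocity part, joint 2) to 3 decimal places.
axis z_1 = (-0.5000,0.8660,0.0000); lever o_n−o_1 = (-1.5000,2.5981,-3.0000)
cross product → J_v[:, 1] = (-2.5981,-1.5000,0.0000)
J_ω[:, 1] = z_1
entry J[3][1] = -0.5000

-0.500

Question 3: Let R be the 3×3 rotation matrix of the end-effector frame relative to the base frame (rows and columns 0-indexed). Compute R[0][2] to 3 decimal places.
End-effector z-axis (col 2 of R) = (-0.8660,-0.5000,0.0000)
R[0][2] = -0.8660

-0.866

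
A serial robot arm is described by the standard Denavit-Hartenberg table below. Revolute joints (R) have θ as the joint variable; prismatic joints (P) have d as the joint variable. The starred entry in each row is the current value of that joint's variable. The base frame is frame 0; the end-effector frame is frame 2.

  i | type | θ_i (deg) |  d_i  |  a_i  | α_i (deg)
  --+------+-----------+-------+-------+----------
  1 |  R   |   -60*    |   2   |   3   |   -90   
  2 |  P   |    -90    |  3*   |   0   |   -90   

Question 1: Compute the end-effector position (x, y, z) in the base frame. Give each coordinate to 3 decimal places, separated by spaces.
after link 1: o_1 = (1.5000, -2.5981, 2.0000)
after link 2: o_2 = (4.0981, -1.0981, 2.0000)

4.098 -1.098 2.000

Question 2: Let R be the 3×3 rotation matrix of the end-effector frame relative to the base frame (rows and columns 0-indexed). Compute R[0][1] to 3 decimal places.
-0.866

End-effector y-axis (col 1 of R) = (-0.8660,-0.5000,-0.0000)
R[0][1] = -0.8660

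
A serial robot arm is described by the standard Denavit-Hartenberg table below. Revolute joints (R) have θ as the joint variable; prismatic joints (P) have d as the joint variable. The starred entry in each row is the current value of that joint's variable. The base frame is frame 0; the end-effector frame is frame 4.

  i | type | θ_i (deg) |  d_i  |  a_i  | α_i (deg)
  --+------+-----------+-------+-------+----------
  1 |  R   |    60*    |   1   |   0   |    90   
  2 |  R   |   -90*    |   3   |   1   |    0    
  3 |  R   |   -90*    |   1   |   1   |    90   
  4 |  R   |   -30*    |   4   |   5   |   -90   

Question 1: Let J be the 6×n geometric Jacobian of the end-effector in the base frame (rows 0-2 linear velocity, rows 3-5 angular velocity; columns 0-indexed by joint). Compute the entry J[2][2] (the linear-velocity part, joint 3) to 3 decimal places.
-5.330

axis z_2 = (0.8660,-0.5000,0.0000); lever o_n−o_2 = (-3.9641,-3.8660,4.0000)
cross product → J_v[:, 2] = (-2.0000,-3.4641,-5.3301)
J_ω[:, 2] = z_2
entry J[2][2] = -5.3301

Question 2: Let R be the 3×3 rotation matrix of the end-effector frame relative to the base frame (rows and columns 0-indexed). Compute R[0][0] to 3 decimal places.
End-effector x-axis (col 0 of R) = (-0.8660,-0.5000,-0.0000)
R[0][0] = -0.8660

-0.866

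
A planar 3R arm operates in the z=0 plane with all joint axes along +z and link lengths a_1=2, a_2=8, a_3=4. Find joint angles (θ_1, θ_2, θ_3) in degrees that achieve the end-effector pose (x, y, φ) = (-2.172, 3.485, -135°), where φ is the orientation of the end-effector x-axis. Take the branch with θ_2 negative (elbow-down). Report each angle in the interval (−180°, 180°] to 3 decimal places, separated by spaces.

-135.014 -149.989 150.003

wrist centre = target − a_3·(cos φ, sin φ) = (0.6564, 6.3134)
cos θ_2 = (40.2903−2²−8²)/(2·2·8) = -0.8659; θ_2 = -149.9890° (elbow-down)
β = atan2(6.3134,0.6564) = 84.0641°; ψ = atan2(-4.0013,-4.9274) = -140.9216°
θ_1 = β − ψ = 224.9857°
θ_3 = φ − θ_1 − θ_2 = 150.0033° (wrapped to (-180°,180°])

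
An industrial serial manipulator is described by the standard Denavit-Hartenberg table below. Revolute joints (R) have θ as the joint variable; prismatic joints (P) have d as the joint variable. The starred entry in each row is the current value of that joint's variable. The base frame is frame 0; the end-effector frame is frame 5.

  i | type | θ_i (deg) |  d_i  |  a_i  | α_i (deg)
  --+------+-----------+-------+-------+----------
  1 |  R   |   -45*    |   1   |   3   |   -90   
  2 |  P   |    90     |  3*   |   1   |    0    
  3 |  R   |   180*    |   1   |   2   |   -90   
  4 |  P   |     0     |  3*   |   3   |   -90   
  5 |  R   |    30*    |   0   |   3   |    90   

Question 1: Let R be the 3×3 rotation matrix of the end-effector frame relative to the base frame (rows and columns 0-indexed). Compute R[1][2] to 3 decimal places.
-0.612

End-effector z-axis (col 2 of R) = (0.6124,-0.6124,0.5000)
R[1][2] = -0.6124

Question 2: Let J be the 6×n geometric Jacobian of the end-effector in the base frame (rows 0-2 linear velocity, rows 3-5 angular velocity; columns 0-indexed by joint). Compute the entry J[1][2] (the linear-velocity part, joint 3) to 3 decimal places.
axis z_2 = (0.7071,0.7071,0.0000); lever o_n−o_2 = (1.7678,-0.3536,7.5981)
cross product → J_v[:, 2] = (5.3727,-5.3727,-1.5000)
J_ω[:, 2] = z_2
entry J[1][2] = -5.3727

-5.373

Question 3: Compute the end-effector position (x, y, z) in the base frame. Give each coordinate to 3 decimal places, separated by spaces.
after link 1: o_1 = (2.1213, -2.1213, 1.0000)
after link 2: o_2 = (4.2426, 0.0000, 0.0000)
after link 3: o_3 = (4.9497, 0.7071, 2.0000)
after link 4: o_4 = (7.0711, -1.4142, 5.0000)
after link 5: o_5 = (6.0104, -0.3536, 7.5981)

6.010 -0.354 7.598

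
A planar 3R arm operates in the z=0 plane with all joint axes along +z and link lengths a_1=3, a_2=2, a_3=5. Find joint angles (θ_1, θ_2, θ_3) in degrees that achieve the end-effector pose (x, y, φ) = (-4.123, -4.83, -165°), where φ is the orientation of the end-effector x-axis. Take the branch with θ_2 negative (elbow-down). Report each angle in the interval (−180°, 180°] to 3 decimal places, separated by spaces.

wrist centre = target − a_3·(cos φ, sin φ) = (0.7066, -3.5359)
cos θ_2 = (13.0019−3²−2²)/(2·3·2) = 0.0002; θ_2 = -89.9907° (elbow-down)
β = atan2(-3.5359,0.7066) = -78.6987°; ψ = atan2(-2.0000,3.0003) = -33.6872°
θ_1 = β − ψ = -45.0115°
θ_3 = φ − θ_1 − θ_2 = -29.9978° (wrapped to (-180°,180°])

-45.011 -89.991 -29.998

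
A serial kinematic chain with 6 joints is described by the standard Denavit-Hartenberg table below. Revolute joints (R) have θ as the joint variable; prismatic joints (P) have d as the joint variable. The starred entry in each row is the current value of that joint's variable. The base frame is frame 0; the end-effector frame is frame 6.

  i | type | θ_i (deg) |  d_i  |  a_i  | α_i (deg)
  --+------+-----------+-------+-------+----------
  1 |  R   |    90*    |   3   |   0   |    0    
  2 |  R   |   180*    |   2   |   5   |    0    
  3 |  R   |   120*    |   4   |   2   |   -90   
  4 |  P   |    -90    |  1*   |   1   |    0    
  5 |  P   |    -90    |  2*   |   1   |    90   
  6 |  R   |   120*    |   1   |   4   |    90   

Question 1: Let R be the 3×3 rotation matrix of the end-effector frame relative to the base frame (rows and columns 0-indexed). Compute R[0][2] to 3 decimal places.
-1.000

End-effector z-axis (col 2 of R) = (-1.0000,0.0000,0.0000)
R[0][2] = -1.0000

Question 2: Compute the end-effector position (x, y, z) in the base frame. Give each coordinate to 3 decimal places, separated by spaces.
-0.634 2.098 9.000

after link 1: o_1 = (0.0000, 0.0000, 3.0000)
after link 2: o_2 = (-0.0000, -5.0000, 5.0000)
after link 3: o_3 = (1.7321, -4.0000, 9.0000)
after link 4: o_4 = (1.2321, -3.1340, 10.0000)
after link 5: o_5 = (-0.6340, -1.9019, 10.0000)
after link 6: o_6 = (-0.6340, 2.0981, 9.0000)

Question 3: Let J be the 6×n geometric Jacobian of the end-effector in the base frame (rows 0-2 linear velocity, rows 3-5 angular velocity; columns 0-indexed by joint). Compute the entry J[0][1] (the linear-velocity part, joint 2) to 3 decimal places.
-2.098

axis z_1 = (0.0000,0.0000,1.0000); lever o_n−o_1 = (-0.6340,2.0981,6.0000)
cross product → J_v[:, 1] = (-2.0981,-0.6340,0.0000)
J_ω[:, 1] = z_1
entry J[0][1] = -2.0981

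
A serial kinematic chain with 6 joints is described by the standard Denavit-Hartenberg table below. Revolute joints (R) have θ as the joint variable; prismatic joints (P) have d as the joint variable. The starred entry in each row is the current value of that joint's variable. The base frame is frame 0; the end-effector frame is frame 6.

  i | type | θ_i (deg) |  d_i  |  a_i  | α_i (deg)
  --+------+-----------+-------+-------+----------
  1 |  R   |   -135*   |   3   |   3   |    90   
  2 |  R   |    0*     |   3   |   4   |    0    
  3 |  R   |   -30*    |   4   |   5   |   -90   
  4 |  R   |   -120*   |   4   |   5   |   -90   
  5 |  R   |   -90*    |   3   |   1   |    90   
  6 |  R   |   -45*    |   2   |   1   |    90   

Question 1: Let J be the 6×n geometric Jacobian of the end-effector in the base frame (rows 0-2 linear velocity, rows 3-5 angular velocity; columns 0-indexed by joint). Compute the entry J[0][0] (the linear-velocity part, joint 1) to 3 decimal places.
axis z_0 = ẑ; lever o_n−o_0 = (-17.9243,-2.7293,5.1996)
cross product → J_v[:, 0] = (2.7293,-17.9243,0.0000)
J_ω[:, 0] = z_0
entry J[0][0] = 2.7293

2.729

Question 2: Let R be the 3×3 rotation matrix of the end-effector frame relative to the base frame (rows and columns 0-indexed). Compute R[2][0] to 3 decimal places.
End-effector x-axis (col 0 of R) = (0.3750,-0.1250,0.9186)
R[2][0] = 0.9186

0.919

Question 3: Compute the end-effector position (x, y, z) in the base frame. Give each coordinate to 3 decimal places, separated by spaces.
-17.924 -2.729 5.200

after link 1: o_1 = (-2.1213, -2.1213, 3.0000)
after link 2: o_2 = (-7.0711, -2.8284, 3.0000)
after link 3: o_3 = (-12.9614, -3.0619, 0.5000)
after link 4: o_4 = (-15.9065, 0.1167, 5.2141)
after link 5: o_5 = (-18.9117, -0.7672, 4.7811)
after link 6: o_6 = (-17.9243, -2.7293, 5.1996)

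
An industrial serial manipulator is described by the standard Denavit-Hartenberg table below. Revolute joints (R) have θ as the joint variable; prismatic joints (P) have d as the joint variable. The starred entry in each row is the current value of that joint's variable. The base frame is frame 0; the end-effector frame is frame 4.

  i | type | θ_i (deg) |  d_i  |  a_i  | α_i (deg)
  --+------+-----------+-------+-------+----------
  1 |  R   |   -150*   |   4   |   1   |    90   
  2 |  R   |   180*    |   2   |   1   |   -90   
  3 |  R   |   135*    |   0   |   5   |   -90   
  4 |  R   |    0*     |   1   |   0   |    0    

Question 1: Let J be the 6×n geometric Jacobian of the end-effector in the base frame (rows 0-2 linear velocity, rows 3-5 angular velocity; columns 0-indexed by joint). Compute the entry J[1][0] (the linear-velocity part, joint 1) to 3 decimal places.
axis z_0 = ẑ; lever o_n−o_0 = (-3.2600,-2.8388,4.0000)
cross product → J_v[:, 0] = (2.8388,-3.2600,0.0000)
J_ω[:, 0] = z_0
entry J[1][0] = -3.2600

-3.260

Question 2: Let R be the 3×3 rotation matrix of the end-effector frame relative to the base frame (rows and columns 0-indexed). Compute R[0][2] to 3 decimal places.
-0.966

End-effector z-axis (col 2 of R) = (-0.9659,0.2588,-0.0000)
R[0][2] = -0.9659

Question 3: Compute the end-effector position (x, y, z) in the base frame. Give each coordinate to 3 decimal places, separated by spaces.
after link 1: o_1 = (-0.8660, -0.5000, 4.0000)
after link 2: o_2 = (-1.0000, 1.7321, 4.0000)
after link 3: o_3 = (-2.2941, -3.0976, 4.0000)
after link 4: o_4 = (-3.2600, -2.8388, 4.0000)

-3.260 -2.839 4.000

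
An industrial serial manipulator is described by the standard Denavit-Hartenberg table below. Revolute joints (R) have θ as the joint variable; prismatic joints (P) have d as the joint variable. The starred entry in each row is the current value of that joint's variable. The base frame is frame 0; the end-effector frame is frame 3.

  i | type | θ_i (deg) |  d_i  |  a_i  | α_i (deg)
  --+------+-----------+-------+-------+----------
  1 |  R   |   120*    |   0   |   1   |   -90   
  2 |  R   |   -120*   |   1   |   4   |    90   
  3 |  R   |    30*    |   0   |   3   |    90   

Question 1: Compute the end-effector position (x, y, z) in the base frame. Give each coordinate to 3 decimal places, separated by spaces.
-1.016 -3.241 5.714

after link 1: o_1 = (-0.5000, 0.8660, 0.0000)
after link 2: o_2 = (-0.3660, -1.3660, 3.4641)
after link 3: o_3 = (-1.0155, -3.2410, 5.7141)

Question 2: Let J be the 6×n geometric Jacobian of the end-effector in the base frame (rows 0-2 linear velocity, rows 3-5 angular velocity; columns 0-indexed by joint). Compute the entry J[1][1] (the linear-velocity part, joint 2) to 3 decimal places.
axis z_1 = (-0.8660,-0.5000,0.0000); lever o_n−o_1 = (-0.5155,-4.1071,5.7141)
cross product → J_v[:, 1] = (-2.8571,4.9486,3.2990)
J_ω[:, 1] = z_1
entry J[1][1] = 4.9486

4.949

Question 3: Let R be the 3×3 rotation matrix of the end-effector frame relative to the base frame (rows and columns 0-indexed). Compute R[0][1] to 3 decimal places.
0.433

End-effector y-axis (col 1 of R) = (0.4330,-0.7500,-0.5000)
R[0][1] = 0.4330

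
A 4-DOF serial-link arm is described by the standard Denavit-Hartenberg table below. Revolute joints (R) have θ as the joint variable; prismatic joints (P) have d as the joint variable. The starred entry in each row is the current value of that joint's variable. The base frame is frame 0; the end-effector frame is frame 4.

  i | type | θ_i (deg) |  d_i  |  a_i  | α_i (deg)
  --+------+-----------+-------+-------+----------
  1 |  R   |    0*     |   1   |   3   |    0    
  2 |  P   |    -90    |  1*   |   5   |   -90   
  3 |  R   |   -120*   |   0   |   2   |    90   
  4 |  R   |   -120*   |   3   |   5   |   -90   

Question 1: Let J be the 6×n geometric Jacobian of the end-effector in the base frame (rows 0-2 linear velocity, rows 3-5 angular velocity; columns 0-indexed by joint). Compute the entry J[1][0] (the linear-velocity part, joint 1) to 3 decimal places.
axis z_0 = ẑ; lever o_n−o_0 = (-1.3301,-2.6519,0.0670)
cross product → J_v[:, 0] = (2.6519,-1.3301,0.0000)
J_ω[:, 0] = z_0
entry J[1][0] = -1.3301

-1.330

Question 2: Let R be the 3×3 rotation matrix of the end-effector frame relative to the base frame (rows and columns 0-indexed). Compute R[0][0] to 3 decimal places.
End-effector x-axis (col 0 of R) = (-0.8660,-0.2500,-0.4330)
R[0][0] = -0.8660

-0.866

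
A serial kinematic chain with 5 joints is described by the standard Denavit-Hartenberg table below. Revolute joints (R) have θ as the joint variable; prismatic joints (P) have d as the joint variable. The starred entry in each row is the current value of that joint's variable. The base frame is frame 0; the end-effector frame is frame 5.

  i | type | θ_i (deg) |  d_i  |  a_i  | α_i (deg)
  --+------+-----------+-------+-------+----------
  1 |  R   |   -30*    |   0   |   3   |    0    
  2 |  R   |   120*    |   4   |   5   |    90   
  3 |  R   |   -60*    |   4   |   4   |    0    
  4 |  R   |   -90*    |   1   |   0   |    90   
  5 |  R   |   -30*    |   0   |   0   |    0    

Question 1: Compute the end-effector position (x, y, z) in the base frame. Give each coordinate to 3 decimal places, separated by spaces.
7.598 5.500 0.536

after link 1: o_1 = (2.5981, -1.5000, 0.0000)
after link 2: o_2 = (2.5981, 3.5000, 4.0000)
after link 3: o_3 = (6.5981, 5.5000, 0.5359)
after link 4: o_4 = (7.5981, 5.5000, 0.5359)
after link 5: o_5 = (7.5981, 5.5000, 0.5359)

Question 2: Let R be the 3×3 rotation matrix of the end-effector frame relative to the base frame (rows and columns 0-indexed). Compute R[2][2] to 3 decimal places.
End-effector z-axis (col 2 of R) = (-0.0000,-0.5000,0.8660)
R[2][2] = 0.8660

0.866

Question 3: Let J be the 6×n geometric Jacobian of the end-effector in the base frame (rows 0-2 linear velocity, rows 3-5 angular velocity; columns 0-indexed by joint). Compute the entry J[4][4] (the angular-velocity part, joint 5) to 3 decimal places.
-0.500

axis z_4 = (-0.0000,-0.5000,0.8660); lever o_n−o_4 = (0.0000,0.0000,0.0000)
cross product → J_v[:, 4] = (-0.0000,0.0000,0.0000)
J_ω[:, 4] = z_4
entry J[4][4] = -0.5000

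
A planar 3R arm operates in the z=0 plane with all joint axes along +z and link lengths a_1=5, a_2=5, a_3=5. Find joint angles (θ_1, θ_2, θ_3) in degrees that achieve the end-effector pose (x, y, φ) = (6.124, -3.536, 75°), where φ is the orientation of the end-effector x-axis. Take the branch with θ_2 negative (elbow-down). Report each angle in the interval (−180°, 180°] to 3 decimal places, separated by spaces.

-45.012 -29.976 149.988

wrist centre = target − a_3·(cos φ, sin φ) = (4.8299, -8.3656)
cos θ_2 = (93.3117−5²−5²)/(2·5·5) = 0.8662; θ_2 = -29.9760° (elbow-down)
β = atan2(-8.3656,4.8299) = -60.0000°; ψ = atan2(-2.4982,9.3312) = -14.9880°
θ_1 = β − ψ = -45.0120°
θ_3 = φ − θ_1 − θ_2 = 149.9880° (wrapped to (-180°,180°])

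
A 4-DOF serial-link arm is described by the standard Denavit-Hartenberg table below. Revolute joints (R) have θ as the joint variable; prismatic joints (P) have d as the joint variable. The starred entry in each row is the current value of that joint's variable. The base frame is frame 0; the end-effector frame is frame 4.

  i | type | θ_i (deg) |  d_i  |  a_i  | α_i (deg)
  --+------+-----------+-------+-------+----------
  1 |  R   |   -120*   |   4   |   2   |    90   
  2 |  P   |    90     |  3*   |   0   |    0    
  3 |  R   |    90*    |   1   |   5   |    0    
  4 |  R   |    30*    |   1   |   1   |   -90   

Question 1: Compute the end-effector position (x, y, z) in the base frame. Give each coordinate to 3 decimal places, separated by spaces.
after link 1: o_1 = (-1.0000, -1.7321, 4.0000)
after link 2: o_2 = (-3.5981, -0.2321, 4.0000)
after link 3: o_3 = (-1.9641, 4.5981, 4.0000)
after link 4: o_4 = (-2.3971, 5.8481, 3.5000)

-2.397 5.848 3.500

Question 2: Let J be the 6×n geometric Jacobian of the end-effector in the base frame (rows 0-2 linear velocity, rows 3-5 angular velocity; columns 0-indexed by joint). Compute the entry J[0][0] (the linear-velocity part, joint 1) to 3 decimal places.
-5.848

axis z_0 = ẑ; lever o_n−o_0 = (-2.3971,5.8481,3.5000)
cross product → J_v[:, 0] = (-5.8481,-2.3971,0.0000)
J_ω[:, 0] = z_0
entry J[0][0] = -5.8481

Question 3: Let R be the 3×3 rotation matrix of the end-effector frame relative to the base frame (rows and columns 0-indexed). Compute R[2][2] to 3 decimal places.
End-effector z-axis (col 2 of R) = (-0.2500,-0.4330,-0.8660)
R[2][2] = -0.8660

-0.866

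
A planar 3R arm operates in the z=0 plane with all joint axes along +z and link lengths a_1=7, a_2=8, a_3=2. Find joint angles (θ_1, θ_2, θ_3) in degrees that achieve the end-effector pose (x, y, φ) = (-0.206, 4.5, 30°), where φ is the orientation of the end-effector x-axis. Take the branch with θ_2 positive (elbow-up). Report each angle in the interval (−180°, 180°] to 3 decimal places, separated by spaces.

wrist centre = target − a_3·(cos φ, sin φ) = (-1.9381, 3.5000)
cos θ_2 = (16.0060−7²−8²)/(2·7·8) = -0.8660; θ_2 = 149.9991° (elbow-up)
β = atan2(3.5000,-1.9381) = 118.9746°; ψ = atan2(4.0001,0.0719) = 88.9708°
θ_1 = β − ψ = 30.0037°
θ_3 = φ − θ_1 − θ_2 = -150.0028° (wrapped to (-180°,180°])

30.004 149.999 -150.003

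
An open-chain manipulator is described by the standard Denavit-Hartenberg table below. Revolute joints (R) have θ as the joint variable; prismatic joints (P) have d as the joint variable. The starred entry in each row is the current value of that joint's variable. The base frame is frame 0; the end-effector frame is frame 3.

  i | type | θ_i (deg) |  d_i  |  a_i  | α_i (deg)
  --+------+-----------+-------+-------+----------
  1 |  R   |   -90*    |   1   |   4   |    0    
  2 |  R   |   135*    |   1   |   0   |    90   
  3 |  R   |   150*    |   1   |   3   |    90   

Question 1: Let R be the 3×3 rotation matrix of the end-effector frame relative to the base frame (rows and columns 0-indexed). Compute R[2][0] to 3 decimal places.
0.500

End-effector x-axis (col 0 of R) = (-0.6124,-0.6124,0.5000)
R[2][0] = 0.5000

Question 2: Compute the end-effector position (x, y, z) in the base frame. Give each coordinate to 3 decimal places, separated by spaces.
-1.130 -6.544 3.500

after link 1: o_1 = (0.0000, -4.0000, 1.0000)
after link 2: o_2 = (0.0000, -4.0000, 2.0000)
after link 3: o_3 = (-1.1300, -6.5442, 3.5000)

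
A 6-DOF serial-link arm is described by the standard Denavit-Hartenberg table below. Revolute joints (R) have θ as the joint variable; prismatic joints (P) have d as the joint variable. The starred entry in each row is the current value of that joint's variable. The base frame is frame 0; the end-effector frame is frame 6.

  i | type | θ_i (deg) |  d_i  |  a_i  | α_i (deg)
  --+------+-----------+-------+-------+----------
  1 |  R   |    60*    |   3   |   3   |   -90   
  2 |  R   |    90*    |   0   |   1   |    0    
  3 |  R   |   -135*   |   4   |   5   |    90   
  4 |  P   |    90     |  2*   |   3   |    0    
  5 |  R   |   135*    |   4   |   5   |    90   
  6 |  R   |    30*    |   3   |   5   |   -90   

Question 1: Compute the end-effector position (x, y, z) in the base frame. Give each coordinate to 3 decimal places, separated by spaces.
after link 1: o_1 = (1.5000, 2.5981, 3.0000)
after link 2: o_2 = (1.5000, 2.5981, 2.0000)
after link 3: o_3 = (-0.1963, 7.6599, 5.5355)
after link 4: o_4 = (-3.5015, 7.9352, 6.9497)
after link 5: o_5 = (-3.1039, 1.5529, 7.2782)
after link 6: o_6 = (-5.0058, -3.6224, 5.3809)

-5.006 -3.622 5.381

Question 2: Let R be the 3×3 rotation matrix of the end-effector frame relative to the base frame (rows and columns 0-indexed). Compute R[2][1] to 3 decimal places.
0.500

End-effector y-axis (col 1 of R) = (0.8624,0.0795,0.5000)
R[2][1] = 0.5000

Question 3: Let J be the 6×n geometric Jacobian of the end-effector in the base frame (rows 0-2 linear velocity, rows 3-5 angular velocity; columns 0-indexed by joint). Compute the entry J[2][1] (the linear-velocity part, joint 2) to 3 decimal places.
axis z_1 = (-0.8660,0.5000,0.0000); lever o_n−o_1 = (-6.5058,-6.2204,2.3809)
cross product → J_v[:, 1] = (1.1904,2.0619,8.6399)
J_ω[:, 1] = z_1
entry J[2][1] = 8.6399

8.640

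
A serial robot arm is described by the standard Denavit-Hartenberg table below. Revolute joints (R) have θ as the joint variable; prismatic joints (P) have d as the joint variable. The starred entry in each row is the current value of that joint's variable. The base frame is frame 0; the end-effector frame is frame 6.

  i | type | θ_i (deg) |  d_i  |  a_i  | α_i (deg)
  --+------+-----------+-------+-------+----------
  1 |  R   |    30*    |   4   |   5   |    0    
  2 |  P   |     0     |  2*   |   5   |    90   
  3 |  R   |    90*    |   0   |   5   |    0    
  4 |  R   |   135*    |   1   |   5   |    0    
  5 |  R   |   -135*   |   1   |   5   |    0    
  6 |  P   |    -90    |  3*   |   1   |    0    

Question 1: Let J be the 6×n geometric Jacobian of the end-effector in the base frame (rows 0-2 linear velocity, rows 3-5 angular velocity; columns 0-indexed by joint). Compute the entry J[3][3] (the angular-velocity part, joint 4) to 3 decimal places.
0.500

axis z_3 = (0.5000,-0.8660,0.0000); lever o_n−o_3 = (0.3042,-5.5979,1.4645)
cross product → J_v[:, 3] = (-1.2683,-0.7322,-2.5355)
J_ω[:, 3] = z_3
entry J[3][3] = 0.5000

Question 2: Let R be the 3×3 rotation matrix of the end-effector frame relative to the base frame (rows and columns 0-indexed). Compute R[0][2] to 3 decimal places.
0.500

End-effector z-axis (col 2 of R) = (0.5000,-0.8660,0.0000)
R[0][2] = 0.5000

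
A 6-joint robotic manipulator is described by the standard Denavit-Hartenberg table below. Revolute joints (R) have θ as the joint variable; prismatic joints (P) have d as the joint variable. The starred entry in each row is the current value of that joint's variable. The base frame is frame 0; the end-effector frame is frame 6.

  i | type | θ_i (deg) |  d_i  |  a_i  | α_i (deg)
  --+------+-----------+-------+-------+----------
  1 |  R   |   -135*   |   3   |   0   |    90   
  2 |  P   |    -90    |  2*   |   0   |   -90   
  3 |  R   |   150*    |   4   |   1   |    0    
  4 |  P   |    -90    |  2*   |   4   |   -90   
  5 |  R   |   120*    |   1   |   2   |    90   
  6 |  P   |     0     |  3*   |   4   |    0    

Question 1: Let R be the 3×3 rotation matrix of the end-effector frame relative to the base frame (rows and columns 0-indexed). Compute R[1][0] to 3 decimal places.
End-effector x-axis (col 0 of R) = (0.3062,0.9186,0.2500)
R[1][0] = 0.9186

0.919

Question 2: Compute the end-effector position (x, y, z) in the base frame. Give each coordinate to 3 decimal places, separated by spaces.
1.989 -1.004 2.933

after link 1: o_1 = (0.0000, 0.0000, 3.0000)
after link 2: o_2 = (-1.4142, 1.4142, 3.0000)
after link 3: o_3 = (-3.8891, -1.7678, 3.8660)
after link 4: o_4 = (-2.8538, -5.6315, 1.8660)
after link 5: o_5 = (-1.8879, -4.1479, 3.2321)
after link 6: o_6 = (1.9885, -1.0040, 2.9330)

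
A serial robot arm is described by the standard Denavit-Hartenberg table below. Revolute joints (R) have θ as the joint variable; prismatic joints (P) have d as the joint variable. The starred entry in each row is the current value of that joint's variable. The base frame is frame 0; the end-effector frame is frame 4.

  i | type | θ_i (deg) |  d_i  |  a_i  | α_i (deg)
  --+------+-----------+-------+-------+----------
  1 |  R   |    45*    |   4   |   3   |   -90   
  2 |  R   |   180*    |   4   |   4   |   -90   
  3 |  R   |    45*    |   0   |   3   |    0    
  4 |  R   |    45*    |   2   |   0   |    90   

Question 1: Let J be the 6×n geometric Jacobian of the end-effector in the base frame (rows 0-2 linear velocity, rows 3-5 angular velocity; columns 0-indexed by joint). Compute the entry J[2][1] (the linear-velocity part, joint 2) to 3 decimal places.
6.121

axis z_1 = (-0.7071,0.7071,0.0000); lever o_n−o_1 = (-5.6569,-3.0000,2.0000)
cross product → J_v[:, 1] = (1.4142,1.4142,6.1213)
J_ω[:, 1] = z_1
entry J[2][1] = 6.1213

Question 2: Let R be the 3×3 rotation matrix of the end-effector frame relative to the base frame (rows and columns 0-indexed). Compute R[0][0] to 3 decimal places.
End-effector x-axis (col 0 of R) = (0.7071,-0.7071,-0.0000)
R[0][0] = 0.7071

0.707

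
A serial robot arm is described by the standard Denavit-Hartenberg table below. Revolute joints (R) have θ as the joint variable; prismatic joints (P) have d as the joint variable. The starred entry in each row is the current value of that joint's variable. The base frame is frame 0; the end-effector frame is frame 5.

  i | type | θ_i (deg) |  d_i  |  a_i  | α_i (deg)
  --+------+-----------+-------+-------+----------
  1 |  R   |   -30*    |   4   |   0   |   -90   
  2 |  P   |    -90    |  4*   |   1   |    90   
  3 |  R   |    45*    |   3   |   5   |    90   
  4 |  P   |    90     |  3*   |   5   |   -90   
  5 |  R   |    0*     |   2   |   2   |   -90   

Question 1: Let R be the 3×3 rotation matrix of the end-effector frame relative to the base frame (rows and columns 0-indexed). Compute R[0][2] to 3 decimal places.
0.354

End-effector z-axis (col 2 of R) = (0.3536,0.6124,-0.7071)
R[0][2] = 0.3536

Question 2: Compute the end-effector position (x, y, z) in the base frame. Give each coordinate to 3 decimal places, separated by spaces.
-6.660 8.464 9.243

after link 1: o_1 = (0.0000, 0.0000, 4.0000)
after link 2: o_2 = (2.0000, 3.4641, 5.0000)
after link 3: o_3 = (1.1697, 8.0260, 8.5355)
after link 4: o_4 = (-4.2211, 8.6888, 10.6569)
after link 5: o_5 = (-6.6603, 8.4641, 9.2426)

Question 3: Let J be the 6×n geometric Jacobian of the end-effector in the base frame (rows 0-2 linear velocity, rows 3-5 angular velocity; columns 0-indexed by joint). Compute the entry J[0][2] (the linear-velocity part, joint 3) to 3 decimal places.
axis z_2 = (-0.8660,0.5000,0.0000); lever o_n−o_2 = (-8.6603,5.0000,4.2426)
cross product → J_v[:, 2] = (2.1213,3.6742,0.0000)
J_ω[:, 2] = z_2
entry J[0][2] = 2.1213

2.121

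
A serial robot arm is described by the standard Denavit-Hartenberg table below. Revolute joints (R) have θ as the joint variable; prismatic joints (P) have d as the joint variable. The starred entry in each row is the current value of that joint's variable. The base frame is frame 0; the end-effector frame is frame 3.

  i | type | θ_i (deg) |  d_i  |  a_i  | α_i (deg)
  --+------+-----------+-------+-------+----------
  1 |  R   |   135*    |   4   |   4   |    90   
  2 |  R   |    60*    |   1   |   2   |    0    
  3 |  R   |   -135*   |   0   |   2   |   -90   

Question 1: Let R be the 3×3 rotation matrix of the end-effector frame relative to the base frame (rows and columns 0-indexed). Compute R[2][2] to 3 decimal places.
0.259

End-effector z-axis (col 2 of R) = (-0.6830,0.6830,0.2588)
R[2][2] = 0.2588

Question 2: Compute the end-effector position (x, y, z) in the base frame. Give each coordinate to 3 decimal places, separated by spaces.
-3.194 4.609 3.800

after link 1: o_1 = (-2.8284, 2.8284, 4.0000)
after link 2: o_2 = (-2.8284, 4.2426, 5.7321)
after link 3: o_3 = (-3.1945, 4.6087, 3.8002)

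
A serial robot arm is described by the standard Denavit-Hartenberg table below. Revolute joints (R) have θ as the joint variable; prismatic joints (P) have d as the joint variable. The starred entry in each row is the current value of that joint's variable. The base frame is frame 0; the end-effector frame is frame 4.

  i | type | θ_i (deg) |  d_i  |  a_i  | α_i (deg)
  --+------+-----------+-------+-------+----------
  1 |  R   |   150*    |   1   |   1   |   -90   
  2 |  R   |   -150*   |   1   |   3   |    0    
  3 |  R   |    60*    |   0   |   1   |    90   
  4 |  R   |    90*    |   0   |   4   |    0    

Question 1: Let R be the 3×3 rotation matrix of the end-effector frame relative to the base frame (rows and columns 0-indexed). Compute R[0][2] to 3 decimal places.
0.866

End-effector z-axis (col 2 of R) = (0.8660,-0.5000,-0.0000)
R[0][2] = 0.8660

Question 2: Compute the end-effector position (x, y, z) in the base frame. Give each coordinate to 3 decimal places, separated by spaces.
-1.116 -5.129 3.500

after link 1: o_1 = (-0.8660, 0.5000, 1.0000)
after link 2: o_2 = (0.8840, -1.6651, 2.5000)
after link 3: o_3 = (0.8840, -1.6651, 3.5000)
after link 4: o_4 = (-1.1160, -5.1292, 3.5000)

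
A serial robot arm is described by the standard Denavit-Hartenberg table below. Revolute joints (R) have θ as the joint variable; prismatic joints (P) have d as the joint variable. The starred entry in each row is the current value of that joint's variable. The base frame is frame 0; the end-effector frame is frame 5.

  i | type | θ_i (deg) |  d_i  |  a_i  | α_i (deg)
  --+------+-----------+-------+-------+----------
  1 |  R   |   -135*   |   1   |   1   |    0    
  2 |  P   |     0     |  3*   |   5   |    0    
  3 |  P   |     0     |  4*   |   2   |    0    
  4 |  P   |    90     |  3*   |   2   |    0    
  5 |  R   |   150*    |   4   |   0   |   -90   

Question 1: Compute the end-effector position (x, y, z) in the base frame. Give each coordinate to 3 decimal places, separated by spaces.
after link 1: o_1 = (-0.7071, -0.7071, 1.0000)
after link 2: o_2 = (-4.2426, -4.2426, 4.0000)
after link 3: o_3 = (-5.6569, -5.6569, 8.0000)
after link 4: o_4 = (-4.2426, -7.0711, 11.0000)
after link 5: o_5 = (-4.2426, -7.0711, 15.0000)

-4.243 -7.071 15.000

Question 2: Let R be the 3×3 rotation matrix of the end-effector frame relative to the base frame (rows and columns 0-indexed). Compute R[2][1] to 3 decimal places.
-1.000

End-effector y-axis (col 1 of R) = (-0.0000,-0.0000,-1.0000)
R[2][1] = -1.0000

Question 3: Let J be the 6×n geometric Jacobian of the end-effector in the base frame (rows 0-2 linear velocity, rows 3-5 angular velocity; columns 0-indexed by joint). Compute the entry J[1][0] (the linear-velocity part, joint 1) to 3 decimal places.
axis z_0 = ẑ; lever o_n−o_0 = (-4.2426,-7.0711,15.0000)
cross product → J_v[:, 0] = (7.0711,-4.2426,0.0000)
J_ω[:, 0] = z_0
entry J[1][0] = -4.2426

-4.243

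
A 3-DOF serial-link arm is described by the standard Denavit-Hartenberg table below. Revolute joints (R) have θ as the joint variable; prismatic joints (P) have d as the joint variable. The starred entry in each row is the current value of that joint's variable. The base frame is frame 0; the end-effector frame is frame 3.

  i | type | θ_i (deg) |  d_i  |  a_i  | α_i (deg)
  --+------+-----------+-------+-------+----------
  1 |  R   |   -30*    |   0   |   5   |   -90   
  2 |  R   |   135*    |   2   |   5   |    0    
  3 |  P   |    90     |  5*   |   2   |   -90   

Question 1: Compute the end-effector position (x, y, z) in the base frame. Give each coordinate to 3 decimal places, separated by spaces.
3.544 6.037 -2.121

after link 1: o_1 = (4.3301, -2.5000, 0.0000)
after link 2: o_2 = (2.2683, 0.9998, -3.5355)
after link 3: o_3 = (3.5435, 6.0371, -2.1213)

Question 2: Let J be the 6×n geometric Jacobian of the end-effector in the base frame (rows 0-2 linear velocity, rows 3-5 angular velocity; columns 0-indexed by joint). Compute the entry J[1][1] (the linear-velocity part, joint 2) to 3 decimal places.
1.061

axis z_1 = (0.5000,0.8660,0.0000); lever o_n−o_1 = (-0.7866,8.5371,-2.1213)
cross product → J_v[:, 1] = (-1.8371,1.0607,4.9497)
J_ω[:, 1] = z_1
entry J[1][1] = 1.0607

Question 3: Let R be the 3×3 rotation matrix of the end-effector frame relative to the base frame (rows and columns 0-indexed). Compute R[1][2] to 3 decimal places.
-0.354

End-effector z-axis (col 2 of R) = (0.6124,-0.3536,0.7071)
R[1][2] = -0.3536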